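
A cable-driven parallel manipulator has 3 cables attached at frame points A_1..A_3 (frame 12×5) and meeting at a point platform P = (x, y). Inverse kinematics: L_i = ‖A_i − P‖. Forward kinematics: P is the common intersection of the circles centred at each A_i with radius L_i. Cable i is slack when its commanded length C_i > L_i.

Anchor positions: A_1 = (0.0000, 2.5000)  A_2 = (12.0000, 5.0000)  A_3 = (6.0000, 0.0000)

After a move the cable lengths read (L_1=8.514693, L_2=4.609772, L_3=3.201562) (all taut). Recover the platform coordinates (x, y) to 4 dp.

(8.5000, 2.0000)

each cable: (A_i−P)·(A_i−P) = L_i²; let c_i = ‖A_i‖²−L_i²
c_1 = 0.0000+6.2500−72.5000 = -66.2500
row 1: -24.0000x − 5.0000y = -214.0000  (c_2=147.7500)
row 2: -12.0000x + 5.0000y = -92.0000  (c_3=25.7500)
Cramer on rows 1–2 → x = 8.5000, y = 2.0000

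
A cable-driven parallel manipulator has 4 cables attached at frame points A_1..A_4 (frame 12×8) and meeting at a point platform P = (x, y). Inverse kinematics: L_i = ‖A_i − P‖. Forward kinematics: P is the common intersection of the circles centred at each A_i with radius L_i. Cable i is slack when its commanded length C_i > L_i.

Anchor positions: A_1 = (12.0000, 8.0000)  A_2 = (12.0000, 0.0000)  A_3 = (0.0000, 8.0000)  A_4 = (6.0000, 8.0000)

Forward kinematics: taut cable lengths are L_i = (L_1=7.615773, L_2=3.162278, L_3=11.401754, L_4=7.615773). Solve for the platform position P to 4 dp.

(9.0000, 1.0000)

circle eqns → linear via eq_j − eq_1; set q_j = A_j·A_j − L_j²
q_1 = 144.0000+64.0000−58.0000 = 150.0000
0.0000·x + 16.0000·y = q_1−q_2 = 16.0000
24.0000·x + 0.0000·y = q_1−q_3 = 216.0000
12.0000·x + 0.0000·y = q_1−q_4 = 108.0000
solve first two rows → x=9.0000, y=1.0000
check cable 4: ‖A_4−P‖² = 58.0000 ≈ L_4² = 58.0000 ✓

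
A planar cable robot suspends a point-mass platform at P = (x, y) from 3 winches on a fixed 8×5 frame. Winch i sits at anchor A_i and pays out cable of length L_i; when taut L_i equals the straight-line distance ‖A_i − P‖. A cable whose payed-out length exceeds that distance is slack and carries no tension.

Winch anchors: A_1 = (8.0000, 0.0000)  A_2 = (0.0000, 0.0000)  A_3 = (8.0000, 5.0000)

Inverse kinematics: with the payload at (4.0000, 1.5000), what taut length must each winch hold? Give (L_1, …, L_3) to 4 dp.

L_1 = √((8.0000−4.0000)² + (0.0000−1.5000)²) = 4.2720
L_2 = √((0.0000−4.0000)² + (0.0000−1.5000)²) = 4.2720
L_3 = √((8.0000−4.0000)² + (5.0000−1.5000)²) = 5.3151

(4.2720, 4.2720, 5.3151)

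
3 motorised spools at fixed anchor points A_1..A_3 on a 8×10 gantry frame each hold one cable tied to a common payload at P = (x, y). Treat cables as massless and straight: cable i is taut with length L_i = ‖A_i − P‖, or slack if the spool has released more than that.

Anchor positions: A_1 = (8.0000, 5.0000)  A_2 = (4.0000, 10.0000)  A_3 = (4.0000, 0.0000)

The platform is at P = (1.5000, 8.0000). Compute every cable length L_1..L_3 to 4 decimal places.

L_1 = √((8.0000−1.5000)² + (5.0000−8.0000)²) = 7.1589
L_2 = √((4.0000−1.5000)² + (10.0000−8.0000)²) = 3.2016
L_3 = √((4.0000−1.5000)² + (0.0000−8.0000)²) = 8.3815

(7.1589, 3.2016, 8.3815)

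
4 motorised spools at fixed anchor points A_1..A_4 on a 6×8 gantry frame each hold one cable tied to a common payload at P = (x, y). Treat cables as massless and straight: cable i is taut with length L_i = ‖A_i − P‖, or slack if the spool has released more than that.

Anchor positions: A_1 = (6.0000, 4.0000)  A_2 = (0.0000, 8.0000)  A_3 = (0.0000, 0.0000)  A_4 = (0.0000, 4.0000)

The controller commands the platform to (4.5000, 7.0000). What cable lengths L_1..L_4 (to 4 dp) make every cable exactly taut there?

cable 1: Δx=1.5000, Δy=-3.0000; L_1 = √(Δx²+Δy²) = 3.3541
cable 2: Δx=-4.5000, Δy=1.0000; L_2 = √(Δx²+Δy²) = 4.6098
cable 3: Δx=-4.5000, Δy=-7.0000; L_3 = √(Δx²+Δy²) = 8.3217
cable 4: Δx=-4.5000, Δy=-3.0000; L_4 = √(Δx²+Δy²) = 5.4083

(3.3541, 4.6098, 8.3217, 5.4083)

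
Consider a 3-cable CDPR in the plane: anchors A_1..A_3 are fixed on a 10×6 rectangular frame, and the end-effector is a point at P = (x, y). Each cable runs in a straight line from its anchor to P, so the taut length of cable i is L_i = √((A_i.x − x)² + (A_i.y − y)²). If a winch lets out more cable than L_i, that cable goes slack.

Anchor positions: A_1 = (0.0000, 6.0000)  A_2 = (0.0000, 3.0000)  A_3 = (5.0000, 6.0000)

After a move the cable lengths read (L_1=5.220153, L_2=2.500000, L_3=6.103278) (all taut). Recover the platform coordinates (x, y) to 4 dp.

each cable: (A_i−P)·(A_i−P) = L_i²; let k_i = ‖A_i‖²−L_i²
k_1 = 0.0000+36.0000−27.2500 = 8.7500
row 1: 0.0000x + 6.0000y = 6.0000  (k_2=2.7500)
row 2: -10.0000x + 0.0000y = -15.0000  (k_3=23.7500)
Cramer on rows 1–2 → x = 1.5000, y = 1.0000

(1.5000, 1.0000)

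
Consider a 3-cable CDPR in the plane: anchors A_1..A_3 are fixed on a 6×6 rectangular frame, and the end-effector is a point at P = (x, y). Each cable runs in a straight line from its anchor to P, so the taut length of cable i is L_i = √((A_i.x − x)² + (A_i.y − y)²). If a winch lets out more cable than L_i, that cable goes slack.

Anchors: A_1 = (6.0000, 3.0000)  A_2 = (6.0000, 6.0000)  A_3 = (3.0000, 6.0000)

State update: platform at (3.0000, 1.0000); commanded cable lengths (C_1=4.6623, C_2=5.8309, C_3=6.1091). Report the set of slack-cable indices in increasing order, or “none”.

1, 3

i=1: geometric 3.6056 vs commanded 4.6623 ⇒ slack
i=2: geometric 5.8310 vs commanded 5.8309 ⇒ taut
i=3: geometric 5.0000 vs commanded 6.1091 ⇒ slack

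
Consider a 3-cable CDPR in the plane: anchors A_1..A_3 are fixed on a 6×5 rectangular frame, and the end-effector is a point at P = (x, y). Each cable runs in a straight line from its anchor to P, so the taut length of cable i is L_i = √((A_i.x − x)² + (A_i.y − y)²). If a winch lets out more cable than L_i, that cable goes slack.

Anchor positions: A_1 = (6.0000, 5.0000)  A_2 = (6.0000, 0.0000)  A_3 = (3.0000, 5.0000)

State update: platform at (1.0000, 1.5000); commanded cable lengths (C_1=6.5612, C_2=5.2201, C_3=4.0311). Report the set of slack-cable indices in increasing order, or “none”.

cable 1: L_1 = ‖A_1−P‖ = 6.1033;  C_1 = 6.5612 → slack
cable 2: L_2 = ‖A_2−P‖ = 5.2202;  C_2 = 5.2201 → taut
cable 3: L_3 = ‖A_3−P‖ = 4.0311;  C_3 = 4.0311 → taut

1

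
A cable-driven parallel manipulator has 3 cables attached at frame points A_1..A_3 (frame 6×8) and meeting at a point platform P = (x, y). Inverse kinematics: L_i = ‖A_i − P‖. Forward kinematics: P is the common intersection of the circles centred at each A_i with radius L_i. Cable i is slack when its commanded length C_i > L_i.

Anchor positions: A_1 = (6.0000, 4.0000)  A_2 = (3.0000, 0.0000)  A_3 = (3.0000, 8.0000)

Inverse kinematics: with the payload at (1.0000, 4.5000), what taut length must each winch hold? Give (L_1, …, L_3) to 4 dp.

cable 1: Δx=5.0000, Δy=-0.5000; L_1 = √(Δx²+Δy²) = 5.0249
cable 2: Δx=2.0000, Δy=-4.5000; L_2 = √(Δx²+Δy²) = 4.9244
cable 3: Δx=2.0000, Δy=3.5000; L_3 = √(Δx²+Δy²) = 4.0311

(5.0249, 4.9244, 4.0311)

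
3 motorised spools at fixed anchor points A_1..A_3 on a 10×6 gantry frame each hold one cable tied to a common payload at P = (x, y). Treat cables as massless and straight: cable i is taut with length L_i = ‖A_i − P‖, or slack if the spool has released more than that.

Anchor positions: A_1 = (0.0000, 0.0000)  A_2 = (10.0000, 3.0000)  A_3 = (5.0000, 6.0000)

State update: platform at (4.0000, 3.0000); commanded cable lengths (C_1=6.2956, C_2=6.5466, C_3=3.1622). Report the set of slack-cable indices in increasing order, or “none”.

1, 2

cable 1: √((-4.0000)²+(-3.0000)²)=5.0000, C_1=6.2956: slack
cable 2: √((6.0000)²+(0.0000)²)=6.0000, C_2=6.5466: slack
cable 3: √((1.0000)²+(3.0000)²)=3.1623, C_3=3.1622: taut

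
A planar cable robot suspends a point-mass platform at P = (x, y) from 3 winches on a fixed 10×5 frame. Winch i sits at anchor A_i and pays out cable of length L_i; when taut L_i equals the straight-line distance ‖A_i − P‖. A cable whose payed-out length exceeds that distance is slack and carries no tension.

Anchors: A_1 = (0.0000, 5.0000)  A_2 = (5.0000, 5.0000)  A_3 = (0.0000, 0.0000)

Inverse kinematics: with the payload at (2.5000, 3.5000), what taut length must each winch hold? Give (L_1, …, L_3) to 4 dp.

L_1 = √((0.0000−2.5000)² + (5.0000−3.5000)²) = 2.9155
L_2 = √((5.0000−2.5000)² + (5.0000−3.5000)²) = 2.9155
L_3 = √((0.0000−2.5000)² + (0.0000−3.5000)²) = 4.3012

(2.9155, 2.9155, 4.3012)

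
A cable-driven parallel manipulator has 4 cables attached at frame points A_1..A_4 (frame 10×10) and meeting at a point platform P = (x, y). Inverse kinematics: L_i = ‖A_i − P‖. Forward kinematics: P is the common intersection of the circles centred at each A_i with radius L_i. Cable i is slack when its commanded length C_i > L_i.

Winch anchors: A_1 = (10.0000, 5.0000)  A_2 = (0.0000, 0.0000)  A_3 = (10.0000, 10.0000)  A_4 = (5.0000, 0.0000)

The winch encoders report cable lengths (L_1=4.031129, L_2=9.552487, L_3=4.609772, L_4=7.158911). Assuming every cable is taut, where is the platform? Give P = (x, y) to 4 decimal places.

(6.5000, 7.0000)

expand ‖A_i−P‖²=L_i² and subtract eq 1 (q_i ≔ ‖A_i‖²−L_i²)
q_1 = 100.0000+25.0000−16.2500 = 108.7500
eq1−eq2 → [20.0000  10.0000]·P = 200.0000
eq1−eq3 → [0.0000  -10.0000]·P = -70.0000
eq1−eq4 → [10.0000  10.0000]·P = 135.0000
2×2 solve → P = (6.5000, 7.0000)
check cable 4: ‖A_4−P‖² = 51.2500 ≈ L_4² = 51.2500 ✓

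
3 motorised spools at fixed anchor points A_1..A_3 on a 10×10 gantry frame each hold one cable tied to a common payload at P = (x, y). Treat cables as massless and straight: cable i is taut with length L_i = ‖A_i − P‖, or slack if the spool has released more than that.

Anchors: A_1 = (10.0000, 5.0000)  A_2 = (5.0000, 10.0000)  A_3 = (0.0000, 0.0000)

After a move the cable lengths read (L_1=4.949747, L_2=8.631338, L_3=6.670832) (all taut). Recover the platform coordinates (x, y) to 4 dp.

(6.5000, 1.5000)

each cable: (A_i−P)·(A_i−P) = L_i²; let k_i = ‖A_i‖²−L_i²
k_1 = 100.0000+25.0000−24.5000 = 100.5000
row 1: 10.0000x − 10.0000y = 50.0000  (k_2=50.5000)
row 2: 20.0000x + 10.0000y = 145.0000  (k_3=-44.5000)
Cramer on rows 1–2 → x = 6.5000, y = 1.5000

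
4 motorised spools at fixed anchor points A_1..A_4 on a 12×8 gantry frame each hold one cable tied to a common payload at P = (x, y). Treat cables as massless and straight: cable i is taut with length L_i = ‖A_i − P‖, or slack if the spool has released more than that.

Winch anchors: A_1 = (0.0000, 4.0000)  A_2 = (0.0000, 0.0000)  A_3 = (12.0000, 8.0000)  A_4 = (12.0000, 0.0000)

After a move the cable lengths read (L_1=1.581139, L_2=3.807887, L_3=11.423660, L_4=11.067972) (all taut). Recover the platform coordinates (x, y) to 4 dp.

expand ‖A_i−P‖²=L_i² and subtract eq 1 (c_i ≔ ‖A_i‖²−L_i²)
c_1 = 0.0000+16.0000−2.5000 = 13.5000
eq1−eq2 → [0.0000  8.0000]·P = 28.0000
eq1−eq3 → [-24.0000  -8.0000]·P = -64.0000
eq1−eq4 → [-24.0000  8.0000]·P = -8.0000
2×2 solve → P = (1.5000, 3.5000)
check cable 4: ‖A_4−P‖² = 122.5000 ≈ L_4² = 122.5000 ✓

(1.5000, 3.5000)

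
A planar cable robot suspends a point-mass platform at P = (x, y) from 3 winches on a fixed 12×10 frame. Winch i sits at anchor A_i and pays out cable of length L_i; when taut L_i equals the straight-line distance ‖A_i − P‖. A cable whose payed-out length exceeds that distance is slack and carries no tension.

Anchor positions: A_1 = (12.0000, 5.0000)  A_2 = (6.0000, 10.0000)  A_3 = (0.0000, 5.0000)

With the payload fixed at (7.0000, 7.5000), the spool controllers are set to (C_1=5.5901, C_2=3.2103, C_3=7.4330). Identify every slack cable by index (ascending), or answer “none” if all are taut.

2

cable 1: L_1 = ‖A_1−P‖ = 5.5902;  C_1 = 5.5901 → taut
cable 2: L_2 = ‖A_2−P‖ = 2.6926;  C_2 = 3.2103 → slack
cable 3: L_3 = ‖A_3−P‖ = 7.4330;  C_3 = 7.4330 → taut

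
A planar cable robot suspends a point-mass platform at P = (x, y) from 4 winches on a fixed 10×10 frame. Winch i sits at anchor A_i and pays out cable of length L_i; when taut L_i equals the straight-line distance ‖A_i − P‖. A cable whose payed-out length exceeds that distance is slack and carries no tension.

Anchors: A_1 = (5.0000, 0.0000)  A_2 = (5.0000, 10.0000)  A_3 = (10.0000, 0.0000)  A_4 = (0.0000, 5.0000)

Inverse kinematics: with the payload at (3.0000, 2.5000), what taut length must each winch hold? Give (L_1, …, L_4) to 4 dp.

L_1: Δ = A_1−P = (2.0000, -2.5000) → ‖Δ‖ = √10.2500 = 3.2016
L_2: Δ = A_2−P = (2.0000, 7.5000) → ‖Δ‖ = √60.2500 = 7.7621
L_3: Δ = A_3−P = (7.0000, -2.5000) → ‖Δ‖ = √55.2500 = 7.4330
L_4: Δ = A_4−P = (-3.0000, 2.5000) → ‖Δ‖ = √15.2500 = 3.9051

(3.2016, 7.7621, 7.4330, 3.9051)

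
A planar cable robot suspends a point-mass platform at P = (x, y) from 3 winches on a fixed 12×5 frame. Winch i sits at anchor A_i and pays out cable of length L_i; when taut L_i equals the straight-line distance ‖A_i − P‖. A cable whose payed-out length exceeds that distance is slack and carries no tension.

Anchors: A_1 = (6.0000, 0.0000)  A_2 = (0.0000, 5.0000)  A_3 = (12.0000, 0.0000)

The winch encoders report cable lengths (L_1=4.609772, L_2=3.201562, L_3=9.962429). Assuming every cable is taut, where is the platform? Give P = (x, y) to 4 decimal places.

circle eqns → linear via eq_j − eq_1; set q_j = A_j·A_j − L_j²
q_1 = 36.0000+0.0000−21.2500 = 14.7500
12.0000·x − 10.0000·y = q_1−q_2 = 0.0000
-12.0000·x + 0.0000·y = q_1−q_3 = -30.0000
solve first two rows → x=2.5000, y=3.0000

(2.5000, 3.0000)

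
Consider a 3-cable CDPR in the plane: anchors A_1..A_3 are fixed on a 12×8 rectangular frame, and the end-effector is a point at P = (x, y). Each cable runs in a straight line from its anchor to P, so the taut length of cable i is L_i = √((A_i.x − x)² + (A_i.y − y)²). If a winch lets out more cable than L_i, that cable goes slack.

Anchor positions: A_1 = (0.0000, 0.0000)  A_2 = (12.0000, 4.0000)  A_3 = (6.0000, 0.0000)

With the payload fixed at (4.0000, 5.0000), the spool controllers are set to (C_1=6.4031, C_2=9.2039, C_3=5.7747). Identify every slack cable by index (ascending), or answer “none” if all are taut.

i=1: geometric 6.4031 vs commanded 6.4031 ⇒ taut
i=2: geometric 8.0623 vs commanded 9.2039 ⇒ slack
i=3: geometric 5.3852 vs commanded 5.7747 ⇒ slack

2, 3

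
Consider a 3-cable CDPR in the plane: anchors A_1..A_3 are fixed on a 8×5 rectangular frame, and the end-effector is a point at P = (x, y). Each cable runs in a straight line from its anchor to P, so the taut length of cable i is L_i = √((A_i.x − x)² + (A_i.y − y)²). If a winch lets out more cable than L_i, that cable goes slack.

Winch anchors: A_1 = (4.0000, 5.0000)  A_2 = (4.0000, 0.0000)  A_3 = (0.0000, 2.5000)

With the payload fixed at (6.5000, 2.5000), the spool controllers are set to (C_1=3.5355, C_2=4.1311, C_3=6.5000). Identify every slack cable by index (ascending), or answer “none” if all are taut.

cable 1: √((-2.5000)²+(2.5000)²)=3.5355, C_1=3.5355: taut
cable 2: √((-2.5000)²+(-2.5000)²)=3.5355, C_2=4.1311: slack
cable 3: √((-6.5000)²+(0.0000)²)=6.5000, C_3=6.5000: taut

2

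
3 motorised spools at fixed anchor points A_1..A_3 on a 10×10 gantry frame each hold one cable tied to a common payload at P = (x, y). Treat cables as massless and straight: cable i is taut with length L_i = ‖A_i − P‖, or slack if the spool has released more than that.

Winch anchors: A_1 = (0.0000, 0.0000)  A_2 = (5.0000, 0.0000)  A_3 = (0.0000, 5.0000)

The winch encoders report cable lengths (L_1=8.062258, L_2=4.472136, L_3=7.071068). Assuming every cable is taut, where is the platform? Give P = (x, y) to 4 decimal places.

(7.0000, 4.0000)

expand ‖A_i−P‖²=L_i² and subtract eq 1 (q_i ≔ ‖A_i‖²−L_i²)
q_1 = 0.0000+0.0000−65.0000 = -65.0000
eq1−eq2 → [-10.0000  0.0000]·P = -70.0000
eq1−eq3 → [0.0000  -10.0000]·P = -40.0000
2×2 solve → P = (7.0000, 4.0000)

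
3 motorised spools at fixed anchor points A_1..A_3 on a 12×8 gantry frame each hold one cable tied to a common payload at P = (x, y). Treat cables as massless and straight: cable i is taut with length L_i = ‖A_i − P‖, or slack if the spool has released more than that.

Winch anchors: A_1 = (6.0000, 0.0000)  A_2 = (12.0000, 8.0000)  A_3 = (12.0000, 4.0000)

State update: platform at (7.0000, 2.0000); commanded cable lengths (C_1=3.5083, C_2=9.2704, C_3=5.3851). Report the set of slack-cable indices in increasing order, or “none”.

1, 2

i=1: geometric 2.2361 vs commanded 3.5083 ⇒ slack
i=2: geometric 7.8102 vs commanded 9.2704 ⇒ slack
i=3: geometric 5.3852 vs commanded 5.3851 ⇒ taut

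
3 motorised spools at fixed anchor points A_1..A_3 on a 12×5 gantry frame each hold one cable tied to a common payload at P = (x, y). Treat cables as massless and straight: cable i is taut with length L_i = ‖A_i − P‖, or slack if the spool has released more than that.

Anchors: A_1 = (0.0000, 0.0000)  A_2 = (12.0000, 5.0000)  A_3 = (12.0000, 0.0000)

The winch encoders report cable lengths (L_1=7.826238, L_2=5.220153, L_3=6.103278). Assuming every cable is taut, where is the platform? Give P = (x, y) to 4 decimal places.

(7.0000, 3.5000)

expand ‖A_i−P‖²=L_i² and subtract eq 1 (q_i ≔ ‖A_i‖²−L_i²)
q_1 = 0.0000+0.0000−61.2500 = -61.2500
eq1−eq2 → [-24.0000  -10.0000]·P = -203.0000
eq1−eq3 → [-24.0000  0.0000]·P = -168.0000
2×2 solve → P = (7.0000, 3.5000)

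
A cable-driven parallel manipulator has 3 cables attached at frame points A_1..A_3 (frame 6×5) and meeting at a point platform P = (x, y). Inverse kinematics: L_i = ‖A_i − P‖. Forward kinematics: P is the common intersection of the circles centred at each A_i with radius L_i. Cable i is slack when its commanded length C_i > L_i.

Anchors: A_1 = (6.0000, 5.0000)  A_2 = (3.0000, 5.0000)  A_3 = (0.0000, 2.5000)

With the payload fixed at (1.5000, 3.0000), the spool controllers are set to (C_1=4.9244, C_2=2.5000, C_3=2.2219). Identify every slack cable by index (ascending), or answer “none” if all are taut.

3

i=1: geometric 4.9244 vs commanded 4.9244 ⇒ taut
i=2: geometric 2.5000 vs commanded 2.5000 ⇒ taut
i=3: geometric 1.5811 vs commanded 2.2219 ⇒ slack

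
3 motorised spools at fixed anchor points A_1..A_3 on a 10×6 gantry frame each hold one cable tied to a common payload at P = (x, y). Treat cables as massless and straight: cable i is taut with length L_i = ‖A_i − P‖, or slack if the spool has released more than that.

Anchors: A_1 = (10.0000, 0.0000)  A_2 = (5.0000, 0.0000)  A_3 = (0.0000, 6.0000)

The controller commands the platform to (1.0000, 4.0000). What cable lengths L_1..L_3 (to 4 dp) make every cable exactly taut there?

(9.8489, 5.6569, 2.2361)

L_1 = √((10.0000−1.0000)² + (0.0000−4.0000)²) = 9.8489
L_2 = √((5.0000−1.0000)² + (0.0000−4.0000)²) = 5.6569
L_3 = √((0.0000−1.0000)² + (6.0000−4.0000)²) = 2.2361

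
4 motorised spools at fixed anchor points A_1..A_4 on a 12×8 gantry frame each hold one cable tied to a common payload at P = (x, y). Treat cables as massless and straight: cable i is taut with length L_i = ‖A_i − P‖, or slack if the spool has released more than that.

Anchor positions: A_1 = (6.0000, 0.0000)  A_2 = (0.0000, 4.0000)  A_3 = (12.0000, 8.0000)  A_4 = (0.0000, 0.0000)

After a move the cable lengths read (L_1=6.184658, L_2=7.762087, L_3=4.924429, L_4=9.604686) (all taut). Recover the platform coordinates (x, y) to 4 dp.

expand ‖A_i−P‖²=L_i² and subtract eq 1 (c_i ≔ ‖A_i‖²−L_i²)
c_1 = 36.0000+0.0000−38.2500 = -2.2500
eq1−eq2 → [12.0000  -8.0000]·P = 42.0000
eq1−eq3 → [-12.0000  -16.0000]·P = -186.0000
eq1−eq4 → [12.0000  0.0000]·P = 90.0000
2×2 solve → P = (7.5000, 6.0000)
check cable 4: ‖A_4−P‖² = 92.2500 ≈ L_4² = 92.2500 ✓

(7.5000, 6.0000)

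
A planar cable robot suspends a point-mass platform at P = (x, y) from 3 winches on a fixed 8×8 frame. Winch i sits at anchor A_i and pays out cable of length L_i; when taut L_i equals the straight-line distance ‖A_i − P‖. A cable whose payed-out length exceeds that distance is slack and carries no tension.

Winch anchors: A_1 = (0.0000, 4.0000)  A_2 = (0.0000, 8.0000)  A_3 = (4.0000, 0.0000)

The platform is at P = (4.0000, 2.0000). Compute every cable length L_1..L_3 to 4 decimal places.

(4.4721, 7.2111, 2.0000)

L_1 = √((0.0000−4.0000)² + (4.0000−2.0000)²) = 4.4721
L_2 = √((0.0000−4.0000)² + (8.0000−2.0000)²) = 7.2111
L_3 = √((4.0000−4.0000)² + (0.0000−2.0000)²) = 2.0000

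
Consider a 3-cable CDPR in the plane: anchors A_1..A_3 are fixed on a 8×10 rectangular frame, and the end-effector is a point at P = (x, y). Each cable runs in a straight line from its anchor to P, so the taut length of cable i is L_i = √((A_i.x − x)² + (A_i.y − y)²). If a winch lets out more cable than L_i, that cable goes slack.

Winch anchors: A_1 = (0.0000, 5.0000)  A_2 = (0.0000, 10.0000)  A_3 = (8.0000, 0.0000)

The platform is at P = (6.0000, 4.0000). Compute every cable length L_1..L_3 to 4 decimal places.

L_1 = √((0.0000−6.0000)² + (5.0000−4.0000)²) = 6.0828
L_2 = √((0.0000−6.0000)² + (10.0000−4.0000)²) = 8.4853
L_3 = √((8.0000−6.0000)² + (0.0000−4.0000)²) = 4.4721

(6.0828, 8.4853, 4.4721)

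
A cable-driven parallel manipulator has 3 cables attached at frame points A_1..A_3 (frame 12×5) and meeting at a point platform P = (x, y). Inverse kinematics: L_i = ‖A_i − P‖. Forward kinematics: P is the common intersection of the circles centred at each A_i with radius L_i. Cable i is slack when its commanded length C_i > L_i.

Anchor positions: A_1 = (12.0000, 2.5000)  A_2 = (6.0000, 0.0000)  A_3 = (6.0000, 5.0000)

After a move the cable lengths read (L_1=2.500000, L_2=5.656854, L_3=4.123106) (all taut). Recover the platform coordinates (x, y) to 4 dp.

each cable: (A_i−P)·(A_i−P) = L_i²; let q_i = ‖A_i‖²−L_i²
q_1 = 144.0000+6.2500−6.2500 = 144.0000
row 1: 12.0000x + 5.0000y = 140.0000  (q_2=4.0000)
row 2: 12.0000x − 5.0000y = 100.0000  (q_3=44.0000)
Cramer on rows 1–2 → x = 10.0000, y = 4.0000

(10.0000, 4.0000)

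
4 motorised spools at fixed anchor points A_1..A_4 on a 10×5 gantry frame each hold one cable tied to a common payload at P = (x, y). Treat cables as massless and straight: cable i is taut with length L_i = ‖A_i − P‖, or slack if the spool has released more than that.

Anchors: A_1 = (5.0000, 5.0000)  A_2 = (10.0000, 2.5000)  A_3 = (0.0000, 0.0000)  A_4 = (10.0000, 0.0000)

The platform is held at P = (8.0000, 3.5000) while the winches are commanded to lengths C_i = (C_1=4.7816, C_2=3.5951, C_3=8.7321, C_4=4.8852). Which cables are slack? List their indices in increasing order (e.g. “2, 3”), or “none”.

cable 1: √((-3.0000)²+(1.5000)²)=3.3541, C_1=4.7816: slack
cable 2: √((2.0000)²+(-1.0000)²)=2.2361, C_2=3.5951: slack
cable 3: √((-8.0000)²+(-3.5000)²)=8.7321, C_3=8.7321: taut
cable 4: √((2.0000)²+(-3.5000)²)=4.0311, C_4=4.8852: slack

1, 2, 4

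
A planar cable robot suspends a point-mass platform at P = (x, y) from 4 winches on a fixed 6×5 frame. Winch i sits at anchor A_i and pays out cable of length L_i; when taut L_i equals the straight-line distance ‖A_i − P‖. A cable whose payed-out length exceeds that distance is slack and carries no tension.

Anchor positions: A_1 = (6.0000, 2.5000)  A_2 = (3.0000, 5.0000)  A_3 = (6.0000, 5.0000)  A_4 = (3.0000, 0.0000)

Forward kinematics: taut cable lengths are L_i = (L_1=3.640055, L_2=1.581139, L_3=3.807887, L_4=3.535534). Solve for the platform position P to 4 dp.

(2.5000, 3.5000)

each cable: (A_i−P)·(A_i−P) = L_i²; let c_i = ‖A_i‖²−L_i²
c_1 = 36.0000+6.2500−13.2500 = 29.0000
row 1: 6.0000x − 5.0000y = -2.5000  (c_2=31.5000)
row 2: 0.0000x − 5.0000y = -17.5000  (c_3=46.5000)
row 3: 6.0000x + 5.0000y = 32.5000  (c_4=-3.5000)
Cramer on rows 1–2 → x = 2.5000, y = 3.5000
check cable 4: ‖A_4−P‖² = 12.5000 ≈ L_4² = 12.5000 ✓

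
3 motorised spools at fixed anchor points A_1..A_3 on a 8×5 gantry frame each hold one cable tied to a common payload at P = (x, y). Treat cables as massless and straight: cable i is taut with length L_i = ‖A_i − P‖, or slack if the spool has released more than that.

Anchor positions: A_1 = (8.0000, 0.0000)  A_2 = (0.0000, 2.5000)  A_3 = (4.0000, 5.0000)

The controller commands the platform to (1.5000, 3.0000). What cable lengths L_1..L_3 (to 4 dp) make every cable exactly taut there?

(7.1589, 1.5811, 3.2016)

L_1: Δ = A_1−P = (6.5000, -3.0000) → ‖Δ‖ = √51.2500 = 7.1589
L_2: Δ = A_2−P = (-1.5000, -0.5000) → ‖Δ‖ = √2.5000 = 1.5811
L_3: Δ = A_3−P = (2.5000, 2.0000) → ‖Δ‖ = √10.2500 = 3.2016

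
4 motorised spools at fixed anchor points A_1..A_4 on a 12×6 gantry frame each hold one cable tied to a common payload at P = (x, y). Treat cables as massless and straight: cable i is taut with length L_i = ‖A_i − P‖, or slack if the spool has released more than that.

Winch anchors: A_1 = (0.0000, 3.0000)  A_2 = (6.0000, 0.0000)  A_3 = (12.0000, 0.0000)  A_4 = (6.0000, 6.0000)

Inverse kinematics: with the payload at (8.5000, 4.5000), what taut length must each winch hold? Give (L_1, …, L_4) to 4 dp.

L_1 = √((0.0000−8.5000)² + (3.0000−4.5000)²) = 8.6313
L_2 = √((6.0000−8.5000)² + (0.0000−4.5000)²) = 5.1478
L_3 = √((12.0000−8.5000)² + (0.0000−4.5000)²) = 5.7009
L_4 = √((6.0000−8.5000)² + (6.0000−4.5000)²) = 2.9155

(8.6313, 5.1478, 5.7009, 2.9155)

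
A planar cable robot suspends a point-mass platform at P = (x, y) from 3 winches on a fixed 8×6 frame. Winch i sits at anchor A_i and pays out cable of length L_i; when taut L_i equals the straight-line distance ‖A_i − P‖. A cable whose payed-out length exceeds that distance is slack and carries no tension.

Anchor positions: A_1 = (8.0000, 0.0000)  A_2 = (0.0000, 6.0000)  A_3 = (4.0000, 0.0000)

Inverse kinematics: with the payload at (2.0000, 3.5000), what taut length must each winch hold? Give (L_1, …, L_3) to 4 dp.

cable 1: Δx=6.0000, Δy=-3.5000; L_1 = √(Δx²+Δy²) = 6.9462
cable 2: Δx=-2.0000, Δy=2.5000; L_2 = √(Δx²+Δy²) = 3.2016
cable 3: Δx=2.0000, Δy=-3.5000; L_3 = √(Δx²+Δy²) = 4.0311

(6.9462, 3.2016, 4.0311)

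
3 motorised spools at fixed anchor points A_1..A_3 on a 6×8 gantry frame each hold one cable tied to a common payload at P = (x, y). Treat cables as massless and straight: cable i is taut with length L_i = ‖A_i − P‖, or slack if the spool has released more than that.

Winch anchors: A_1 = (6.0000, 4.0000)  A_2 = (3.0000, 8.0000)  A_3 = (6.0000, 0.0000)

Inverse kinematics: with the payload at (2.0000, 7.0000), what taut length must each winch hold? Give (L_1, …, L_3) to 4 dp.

(5.0000, 1.4142, 8.0623)

cable 1: Δx=4.0000, Δy=-3.0000; L_1 = √(Δx²+Δy²) = 5.0000
cable 2: Δx=1.0000, Δy=1.0000; L_2 = √(Δx²+Δy²) = 1.4142
cable 3: Δx=4.0000, Δy=-7.0000; L_3 = √(Δx²+Δy²) = 8.0623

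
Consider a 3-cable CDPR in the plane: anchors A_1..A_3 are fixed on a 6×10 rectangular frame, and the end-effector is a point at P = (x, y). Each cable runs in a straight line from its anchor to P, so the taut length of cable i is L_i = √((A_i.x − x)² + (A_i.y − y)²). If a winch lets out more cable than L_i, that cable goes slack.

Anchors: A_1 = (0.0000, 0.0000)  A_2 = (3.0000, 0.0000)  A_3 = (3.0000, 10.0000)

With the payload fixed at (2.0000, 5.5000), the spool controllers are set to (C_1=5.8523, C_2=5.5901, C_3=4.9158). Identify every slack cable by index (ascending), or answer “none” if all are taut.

cable 1: L_1 = ‖A_1−P‖ = 5.8523;  C_1 = 5.8523 → taut
cable 2: L_2 = ‖A_2−P‖ = 5.5902;  C_2 = 5.5901 → taut
cable 3: L_3 = ‖A_3−P‖ = 4.6098;  C_3 = 4.9158 → slack

3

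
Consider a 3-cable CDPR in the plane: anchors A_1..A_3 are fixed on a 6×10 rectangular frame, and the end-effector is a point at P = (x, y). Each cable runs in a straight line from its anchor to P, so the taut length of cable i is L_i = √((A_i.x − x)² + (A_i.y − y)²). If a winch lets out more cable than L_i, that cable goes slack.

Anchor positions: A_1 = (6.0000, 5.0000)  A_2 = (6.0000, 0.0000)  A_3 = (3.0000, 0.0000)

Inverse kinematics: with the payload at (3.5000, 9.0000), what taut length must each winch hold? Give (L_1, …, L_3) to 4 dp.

L_1 = √((6.0000−3.5000)² + (5.0000−9.0000)²) = 4.7170
L_2 = √((6.0000−3.5000)² + (0.0000−9.0000)²) = 9.3408
L_3 = √((3.0000−3.5000)² + (0.0000−9.0000)²) = 9.0139

(4.7170, 9.3408, 9.0139)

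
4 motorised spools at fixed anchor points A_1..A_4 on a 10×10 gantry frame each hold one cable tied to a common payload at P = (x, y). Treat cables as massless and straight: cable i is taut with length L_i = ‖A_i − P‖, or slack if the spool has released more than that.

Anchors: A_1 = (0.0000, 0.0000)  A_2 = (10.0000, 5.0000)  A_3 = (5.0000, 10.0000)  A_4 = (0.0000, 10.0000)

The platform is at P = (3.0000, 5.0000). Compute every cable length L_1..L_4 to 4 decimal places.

L_1 = √((0.0000−3.0000)² + (0.0000−5.0000)²) = 5.8310
L_2 = √((10.0000−3.0000)² + (5.0000−5.0000)²) = 7.0000
L_3 = √((5.0000−3.0000)² + (10.0000−5.0000)²) = 5.3852
L_4 = √((0.0000−3.0000)² + (10.0000−5.0000)²) = 5.8310

(5.8310, 7.0000, 5.3852, 5.8310)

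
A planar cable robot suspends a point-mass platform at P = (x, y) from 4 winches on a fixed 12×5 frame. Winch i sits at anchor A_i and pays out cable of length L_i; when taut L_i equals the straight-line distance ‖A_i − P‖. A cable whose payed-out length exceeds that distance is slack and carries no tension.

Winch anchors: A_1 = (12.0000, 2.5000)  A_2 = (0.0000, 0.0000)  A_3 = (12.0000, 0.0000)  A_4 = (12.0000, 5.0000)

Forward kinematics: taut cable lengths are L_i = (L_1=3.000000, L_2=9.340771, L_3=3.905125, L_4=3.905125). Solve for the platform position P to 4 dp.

(9.0000, 2.5000)

each cable: (A_i−P)·(A_i−P) = L_i²; let c_i = ‖A_i‖²−L_i²
c_1 = 144.0000+6.2500−9.0000 = 141.2500
row 1: 24.0000x + 5.0000y = 228.5000  (c_2=-87.2500)
row 2: 0.0000x + 5.0000y = 12.5000  (c_3=128.7500)
row 3: 0.0000x − 5.0000y = -12.5000  (c_4=153.7500)
Cramer on rows 1–2 → x = 9.0000, y = 2.5000
check cable 4: ‖A_4−P‖² = 15.2500 ≈ L_4² = 15.2500 ✓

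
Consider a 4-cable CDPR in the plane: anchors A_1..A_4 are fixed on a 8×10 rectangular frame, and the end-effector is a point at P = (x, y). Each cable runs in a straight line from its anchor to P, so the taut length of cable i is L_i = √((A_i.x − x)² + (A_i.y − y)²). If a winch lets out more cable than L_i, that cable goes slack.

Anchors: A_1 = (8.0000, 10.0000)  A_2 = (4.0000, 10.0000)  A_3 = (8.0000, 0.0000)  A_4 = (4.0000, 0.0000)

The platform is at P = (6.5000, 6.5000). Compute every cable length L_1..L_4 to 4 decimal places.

cable 1: Δx=1.5000, Δy=3.5000; L_1 = √(Δx²+Δy²) = 3.8079
cable 2: Δx=-2.5000, Δy=3.5000; L_2 = √(Δx²+Δy²) = 4.3012
cable 3: Δx=1.5000, Δy=-6.5000; L_3 = √(Δx²+Δy²) = 6.6708
cable 4: Δx=-2.5000, Δy=-6.5000; L_4 = √(Δx²+Δy²) = 6.9642

(3.8079, 4.3012, 6.6708, 6.9642)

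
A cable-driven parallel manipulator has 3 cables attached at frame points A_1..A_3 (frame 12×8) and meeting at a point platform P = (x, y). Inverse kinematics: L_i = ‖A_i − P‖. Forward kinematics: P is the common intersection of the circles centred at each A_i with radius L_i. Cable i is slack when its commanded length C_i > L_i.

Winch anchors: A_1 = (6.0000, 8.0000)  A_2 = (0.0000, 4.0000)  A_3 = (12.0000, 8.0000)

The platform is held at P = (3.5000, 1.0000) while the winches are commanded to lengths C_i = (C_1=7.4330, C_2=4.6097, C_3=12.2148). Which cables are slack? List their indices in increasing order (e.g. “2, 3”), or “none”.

3

cable 1: L_1 = ‖A_1−P‖ = 7.4330;  C_1 = 7.4330 → taut
cable 2: L_2 = ‖A_2−P‖ = 4.6098;  C_2 = 4.6097 → taut
cable 3: L_3 = ‖A_3−P‖ = 11.0114;  C_3 = 12.2148 → slack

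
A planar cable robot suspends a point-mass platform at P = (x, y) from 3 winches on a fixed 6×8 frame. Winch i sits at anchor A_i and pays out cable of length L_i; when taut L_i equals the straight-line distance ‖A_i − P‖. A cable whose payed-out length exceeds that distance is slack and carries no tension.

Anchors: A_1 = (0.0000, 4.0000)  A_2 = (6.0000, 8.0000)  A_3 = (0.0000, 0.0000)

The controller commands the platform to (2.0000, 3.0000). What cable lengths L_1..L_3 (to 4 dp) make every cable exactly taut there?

L_1: Δ = A_1−P = (-2.0000, 1.0000) → ‖Δ‖ = √5.0000 = 2.2361
L_2: Δ = A_2−P = (4.0000, 5.0000) → ‖Δ‖ = √41.0000 = 6.4031
L_3: Δ = A_3−P = (-2.0000, -3.0000) → ‖Δ‖ = √13.0000 = 3.6056

(2.2361, 6.4031, 3.6056)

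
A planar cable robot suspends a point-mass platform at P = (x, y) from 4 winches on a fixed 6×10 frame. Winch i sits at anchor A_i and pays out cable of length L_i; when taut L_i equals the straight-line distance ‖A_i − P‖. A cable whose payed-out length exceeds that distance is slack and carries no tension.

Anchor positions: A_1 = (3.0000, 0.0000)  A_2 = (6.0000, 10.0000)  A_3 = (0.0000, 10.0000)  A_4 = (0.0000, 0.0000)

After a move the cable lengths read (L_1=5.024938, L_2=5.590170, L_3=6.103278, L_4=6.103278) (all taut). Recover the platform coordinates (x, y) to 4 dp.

(3.5000, 5.0000)

expand ‖A_i−P‖²=L_i² and subtract eq 1 (k_i ≔ ‖A_i‖²−L_i²)
k_1 = 9.0000+0.0000−25.2500 = -16.2500
eq1−eq2 → [-6.0000  -20.0000]·P = -121.0000
eq1−eq3 → [6.0000  -20.0000]·P = -79.0000
eq1−eq4 → [6.0000  0.0000]·P = 21.0000
2×2 solve → P = (3.5000, 5.0000)
check cable 4: ‖A_4−P‖² = 37.2500 ≈ L_4² = 37.2500 ✓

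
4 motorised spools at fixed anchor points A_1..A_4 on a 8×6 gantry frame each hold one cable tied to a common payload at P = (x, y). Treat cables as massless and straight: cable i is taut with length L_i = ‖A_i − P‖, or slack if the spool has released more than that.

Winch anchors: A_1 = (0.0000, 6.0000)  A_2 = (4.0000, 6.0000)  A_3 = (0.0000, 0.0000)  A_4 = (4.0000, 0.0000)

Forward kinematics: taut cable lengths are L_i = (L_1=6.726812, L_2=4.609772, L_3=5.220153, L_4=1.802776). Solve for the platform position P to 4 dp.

(5.0000, 1.5000)

circle eqns → linear via eq_j − eq_1; set k_j = A_j·A_j − L_j²
k_1 = 0.0000+36.0000−45.2500 = -9.2500
-8.0000·x + 0.0000·y = k_1−k_2 = -40.0000
0.0000·x + 12.0000·y = k_1−k_3 = 18.0000
-8.0000·x + 12.0000·y = k_1−k_4 = -22.0000
solve first two rows → x=5.0000, y=1.5000
check cable 4: ‖A_4−P‖² = 3.2500 ≈ L_4² = 3.2500 ✓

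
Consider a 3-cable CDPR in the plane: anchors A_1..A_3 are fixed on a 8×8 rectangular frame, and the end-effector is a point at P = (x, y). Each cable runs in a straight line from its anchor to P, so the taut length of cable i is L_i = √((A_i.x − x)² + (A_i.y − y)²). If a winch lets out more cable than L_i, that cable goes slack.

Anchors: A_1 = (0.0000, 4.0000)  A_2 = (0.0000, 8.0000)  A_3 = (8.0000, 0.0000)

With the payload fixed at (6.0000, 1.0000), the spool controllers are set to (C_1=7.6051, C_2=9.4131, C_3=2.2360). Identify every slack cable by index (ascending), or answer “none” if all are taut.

1, 2

i=1: geometric 6.7082 vs commanded 7.6051 ⇒ slack
i=2: geometric 9.2195 vs commanded 9.4131 ⇒ slack
i=3: geometric 2.2361 vs commanded 2.2360 ⇒ taut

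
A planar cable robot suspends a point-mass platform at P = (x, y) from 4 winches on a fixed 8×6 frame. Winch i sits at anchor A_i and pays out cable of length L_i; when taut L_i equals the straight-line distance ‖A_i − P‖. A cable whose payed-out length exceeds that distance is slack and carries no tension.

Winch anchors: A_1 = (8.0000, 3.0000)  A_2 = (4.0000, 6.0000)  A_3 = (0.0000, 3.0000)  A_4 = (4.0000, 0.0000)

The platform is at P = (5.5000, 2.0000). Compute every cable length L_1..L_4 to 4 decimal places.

L_1: Δ = A_1−P = (2.5000, 1.0000) → ‖Δ‖ = √7.2500 = 2.6926
L_2: Δ = A_2−P = (-1.5000, 4.0000) → ‖Δ‖ = √18.2500 = 4.2720
L_3: Δ = A_3−P = (-5.5000, 1.0000) → ‖Δ‖ = √31.2500 = 5.5902
L_4: Δ = A_4−P = (-1.5000, -2.0000) → ‖Δ‖ = √6.2500 = 2.5000

(2.6926, 4.2720, 5.5902, 2.5000)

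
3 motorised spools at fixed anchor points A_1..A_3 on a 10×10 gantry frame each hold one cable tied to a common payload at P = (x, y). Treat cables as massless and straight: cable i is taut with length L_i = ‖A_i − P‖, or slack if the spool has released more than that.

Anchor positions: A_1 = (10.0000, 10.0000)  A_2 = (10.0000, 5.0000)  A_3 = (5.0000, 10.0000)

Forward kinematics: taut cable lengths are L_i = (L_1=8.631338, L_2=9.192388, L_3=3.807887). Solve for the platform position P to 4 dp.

(1.5000, 8.5000)

each cable: (A_i−P)·(A_i−P) = L_i²; let q_i = ‖A_i‖²−L_i²
q_1 = 100.0000+100.0000−74.5000 = 125.5000
row 1: 0.0000x + 10.0000y = 85.0000  (q_2=40.5000)
row 2: 10.0000x + 0.0000y = 15.0000  (q_3=110.5000)
Cramer on rows 1–2 → x = 1.5000, y = 8.5000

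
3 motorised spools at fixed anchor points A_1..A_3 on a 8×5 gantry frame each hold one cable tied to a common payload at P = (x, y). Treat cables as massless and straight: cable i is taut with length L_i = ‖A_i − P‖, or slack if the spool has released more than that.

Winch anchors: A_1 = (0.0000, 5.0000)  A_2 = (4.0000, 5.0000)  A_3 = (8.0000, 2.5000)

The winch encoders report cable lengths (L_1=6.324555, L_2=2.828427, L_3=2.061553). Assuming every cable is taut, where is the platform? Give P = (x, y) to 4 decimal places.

expand ‖A_i−P‖²=L_i² and subtract eq 1 (c_i ≔ ‖A_i‖²−L_i²)
c_1 = 0.0000+25.0000−40.0000 = -15.0000
eq1−eq2 → [-8.0000  0.0000]·P = -48.0000
eq1−eq3 → [-16.0000  5.0000]·P = -81.0000
2×2 solve → P = (6.0000, 3.0000)

(6.0000, 3.0000)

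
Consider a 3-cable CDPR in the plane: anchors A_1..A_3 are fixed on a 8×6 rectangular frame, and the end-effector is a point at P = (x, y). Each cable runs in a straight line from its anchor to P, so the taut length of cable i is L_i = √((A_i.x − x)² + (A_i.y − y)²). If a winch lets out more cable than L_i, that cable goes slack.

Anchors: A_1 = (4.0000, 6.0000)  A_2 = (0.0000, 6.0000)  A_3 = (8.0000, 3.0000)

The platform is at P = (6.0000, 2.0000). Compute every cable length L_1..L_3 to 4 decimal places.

cable 1: Δx=-2.0000, Δy=4.0000; L_1 = √(Δx²+Δy²) = 4.4721
cable 2: Δx=-6.0000, Δy=4.0000; L_2 = √(Δx²+Δy²) = 7.2111
cable 3: Δx=2.0000, Δy=1.0000; L_3 = √(Δx²+Δy²) = 2.2361

(4.4721, 7.2111, 2.2361)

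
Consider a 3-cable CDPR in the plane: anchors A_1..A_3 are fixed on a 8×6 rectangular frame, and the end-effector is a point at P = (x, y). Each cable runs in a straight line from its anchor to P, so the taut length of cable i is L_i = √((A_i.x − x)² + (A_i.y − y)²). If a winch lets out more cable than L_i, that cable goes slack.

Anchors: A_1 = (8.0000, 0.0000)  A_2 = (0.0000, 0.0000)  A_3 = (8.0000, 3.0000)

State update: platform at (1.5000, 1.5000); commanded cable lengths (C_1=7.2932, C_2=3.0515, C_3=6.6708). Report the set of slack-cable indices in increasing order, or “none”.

1, 2

i=1: geometric 6.6708 vs commanded 7.2932 ⇒ slack
i=2: geometric 2.1213 vs commanded 3.0515 ⇒ slack
i=3: geometric 6.6708 vs commanded 6.6708 ⇒ taut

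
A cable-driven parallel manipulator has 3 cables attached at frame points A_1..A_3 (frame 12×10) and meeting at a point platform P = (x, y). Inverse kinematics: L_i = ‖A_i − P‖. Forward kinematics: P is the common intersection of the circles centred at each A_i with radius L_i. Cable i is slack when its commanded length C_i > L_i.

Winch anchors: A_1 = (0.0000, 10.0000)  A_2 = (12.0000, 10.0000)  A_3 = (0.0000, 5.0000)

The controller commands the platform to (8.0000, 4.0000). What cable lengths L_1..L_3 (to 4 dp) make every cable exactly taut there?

L_1: Δ = A_1−P = (-8.0000, 6.0000) → ‖Δ‖ = √100.0000 = 10.0000
L_2: Δ = A_2−P = (4.0000, 6.0000) → ‖Δ‖ = √52.0000 = 7.2111
L_3: Δ = A_3−P = (-8.0000, 1.0000) → ‖Δ‖ = √65.0000 = 8.0623

(10.0000, 7.2111, 8.0623)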